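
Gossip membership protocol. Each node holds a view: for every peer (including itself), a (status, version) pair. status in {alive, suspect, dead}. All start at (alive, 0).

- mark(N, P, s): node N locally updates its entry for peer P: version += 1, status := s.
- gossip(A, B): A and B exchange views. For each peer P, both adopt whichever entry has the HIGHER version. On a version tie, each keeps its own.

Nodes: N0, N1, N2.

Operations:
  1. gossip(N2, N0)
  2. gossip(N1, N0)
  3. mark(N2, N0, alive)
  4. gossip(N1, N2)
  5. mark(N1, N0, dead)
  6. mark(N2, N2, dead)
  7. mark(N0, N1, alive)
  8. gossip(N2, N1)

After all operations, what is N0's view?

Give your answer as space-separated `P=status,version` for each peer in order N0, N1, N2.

Op 1: gossip N2<->N0 -> N2.N0=(alive,v0) N2.N1=(alive,v0) N2.N2=(alive,v0) | N0.N0=(alive,v0) N0.N1=(alive,v0) N0.N2=(alive,v0)
Op 2: gossip N1<->N0 -> N1.N0=(alive,v0) N1.N1=(alive,v0) N1.N2=(alive,v0) | N0.N0=(alive,v0) N0.N1=(alive,v0) N0.N2=(alive,v0)
Op 3: N2 marks N0=alive -> (alive,v1)
Op 4: gossip N1<->N2 -> N1.N0=(alive,v1) N1.N1=(alive,v0) N1.N2=(alive,v0) | N2.N0=(alive,v1) N2.N1=(alive,v0) N2.N2=(alive,v0)
Op 5: N1 marks N0=dead -> (dead,v2)
Op 6: N2 marks N2=dead -> (dead,v1)
Op 7: N0 marks N1=alive -> (alive,v1)
Op 8: gossip N2<->N1 -> N2.N0=(dead,v2) N2.N1=(alive,v0) N2.N2=(dead,v1) | N1.N0=(dead,v2) N1.N1=(alive,v0) N1.N2=(dead,v1)

Answer: N0=alive,0 N1=alive,1 N2=alive,0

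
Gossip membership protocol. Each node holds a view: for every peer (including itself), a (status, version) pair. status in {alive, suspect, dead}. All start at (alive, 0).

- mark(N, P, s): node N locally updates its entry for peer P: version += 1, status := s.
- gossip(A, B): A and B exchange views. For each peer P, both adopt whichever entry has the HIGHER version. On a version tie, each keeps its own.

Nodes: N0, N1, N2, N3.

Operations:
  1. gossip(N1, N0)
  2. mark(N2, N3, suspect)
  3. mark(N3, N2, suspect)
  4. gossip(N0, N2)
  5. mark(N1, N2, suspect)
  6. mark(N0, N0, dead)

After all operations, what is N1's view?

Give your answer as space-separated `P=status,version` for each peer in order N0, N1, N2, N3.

Op 1: gossip N1<->N0 -> N1.N0=(alive,v0) N1.N1=(alive,v0) N1.N2=(alive,v0) N1.N3=(alive,v0) | N0.N0=(alive,v0) N0.N1=(alive,v0) N0.N2=(alive,v0) N0.N3=(alive,v0)
Op 2: N2 marks N3=suspect -> (suspect,v1)
Op 3: N3 marks N2=suspect -> (suspect,v1)
Op 4: gossip N0<->N2 -> N0.N0=(alive,v0) N0.N1=(alive,v0) N0.N2=(alive,v0) N0.N3=(suspect,v1) | N2.N0=(alive,v0) N2.N1=(alive,v0) N2.N2=(alive,v0) N2.N3=(suspect,v1)
Op 5: N1 marks N2=suspect -> (suspect,v1)
Op 6: N0 marks N0=dead -> (dead,v1)

Answer: N0=alive,0 N1=alive,0 N2=suspect,1 N3=alive,0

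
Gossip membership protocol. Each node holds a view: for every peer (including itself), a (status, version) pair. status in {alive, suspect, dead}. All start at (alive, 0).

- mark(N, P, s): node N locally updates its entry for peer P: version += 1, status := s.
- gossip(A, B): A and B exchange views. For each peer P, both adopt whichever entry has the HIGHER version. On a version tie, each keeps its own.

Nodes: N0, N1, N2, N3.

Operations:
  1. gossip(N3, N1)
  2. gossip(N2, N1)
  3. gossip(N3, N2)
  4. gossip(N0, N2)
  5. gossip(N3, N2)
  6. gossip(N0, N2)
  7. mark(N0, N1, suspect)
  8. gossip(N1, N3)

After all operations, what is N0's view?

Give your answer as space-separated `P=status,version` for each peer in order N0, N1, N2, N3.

Op 1: gossip N3<->N1 -> N3.N0=(alive,v0) N3.N1=(alive,v0) N3.N2=(alive,v0) N3.N3=(alive,v0) | N1.N0=(alive,v0) N1.N1=(alive,v0) N1.N2=(alive,v0) N1.N3=(alive,v0)
Op 2: gossip N2<->N1 -> N2.N0=(alive,v0) N2.N1=(alive,v0) N2.N2=(alive,v0) N2.N3=(alive,v0) | N1.N0=(alive,v0) N1.N1=(alive,v0) N1.N2=(alive,v0) N1.N3=(alive,v0)
Op 3: gossip N3<->N2 -> N3.N0=(alive,v0) N3.N1=(alive,v0) N3.N2=(alive,v0) N3.N3=(alive,v0) | N2.N0=(alive,v0) N2.N1=(alive,v0) N2.N2=(alive,v0) N2.N3=(alive,v0)
Op 4: gossip N0<->N2 -> N0.N0=(alive,v0) N0.N1=(alive,v0) N0.N2=(alive,v0) N0.N3=(alive,v0) | N2.N0=(alive,v0) N2.N1=(alive,v0) N2.N2=(alive,v0) N2.N3=(alive,v0)
Op 5: gossip N3<->N2 -> N3.N0=(alive,v0) N3.N1=(alive,v0) N3.N2=(alive,v0) N3.N3=(alive,v0) | N2.N0=(alive,v0) N2.N1=(alive,v0) N2.N2=(alive,v0) N2.N3=(alive,v0)
Op 6: gossip N0<->N2 -> N0.N0=(alive,v0) N0.N1=(alive,v0) N0.N2=(alive,v0) N0.N3=(alive,v0) | N2.N0=(alive,v0) N2.N1=(alive,v0) N2.N2=(alive,v0) N2.N3=(alive,v0)
Op 7: N0 marks N1=suspect -> (suspect,v1)
Op 8: gossip N1<->N3 -> N1.N0=(alive,v0) N1.N1=(alive,v0) N1.N2=(alive,v0) N1.N3=(alive,v0) | N3.N0=(alive,v0) N3.N1=(alive,v0) N3.N2=(alive,v0) N3.N3=(alive,v0)

Answer: N0=alive,0 N1=suspect,1 N2=alive,0 N3=alive,0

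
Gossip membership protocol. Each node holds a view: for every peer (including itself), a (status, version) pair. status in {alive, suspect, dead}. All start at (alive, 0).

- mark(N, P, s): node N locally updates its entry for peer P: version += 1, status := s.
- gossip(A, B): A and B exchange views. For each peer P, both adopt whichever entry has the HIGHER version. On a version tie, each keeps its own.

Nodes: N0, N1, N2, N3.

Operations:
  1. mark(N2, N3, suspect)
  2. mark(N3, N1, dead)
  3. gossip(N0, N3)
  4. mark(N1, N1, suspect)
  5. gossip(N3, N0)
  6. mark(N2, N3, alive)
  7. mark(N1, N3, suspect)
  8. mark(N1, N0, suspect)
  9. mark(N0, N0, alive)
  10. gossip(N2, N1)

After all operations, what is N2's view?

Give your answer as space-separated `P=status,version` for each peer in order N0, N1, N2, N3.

Op 1: N2 marks N3=suspect -> (suspect,v1)
Op 2: N3 marks N1=dead -> (dead,v1)
Op 3: gossip N0<->N3 -> N0.N0=(alive,v0) N0.N1=(dead,v1) N0.N2=(alive,v0) N0.N3=(alive,v0) | N3.N0=(alive,v0) N3.N1=(dead,v1) N3.N2=(alive,v0) N3.N3=(alive,v0)
Op 4: N1 marks N1=suspect -> (suspect,v1)
Op 5: gossip N3<->N0 -> N3.N0=(alive,v0) N3.N1=(dead,v1) N3.N2=(alive,v0) N3.N3=(alive,v0) | N0.N0=(alive,v0) N0.N1=(dead,v1) N0.N2=(alive,v0) N0.N3=(alive,v0)
Op 6: N2 marks N3=alive -> (alive,v2)
Op 7: N1 marks N3=suspect -> (suspect,v1)
Op 8: N1 marks N0=suspect -> (suspect,v1)
Op 9: N0 marks N0=alive -> (alive,v1)
Op 10: gossip N2<->N1 -> N2.N0=(suspect,v1) N2.N1=(suspect,v1) N2.N2=(alive,v0) N2.N3=(alive,v2) | N1.N0=(suspect,v1) N1.N1=(suspect,v1) N1.N2=(alive,v0) N1.N3=(alive,v2)

Answer: N0=suspect,1 N1=suspect,1 N2=alive,0 N3=alive,2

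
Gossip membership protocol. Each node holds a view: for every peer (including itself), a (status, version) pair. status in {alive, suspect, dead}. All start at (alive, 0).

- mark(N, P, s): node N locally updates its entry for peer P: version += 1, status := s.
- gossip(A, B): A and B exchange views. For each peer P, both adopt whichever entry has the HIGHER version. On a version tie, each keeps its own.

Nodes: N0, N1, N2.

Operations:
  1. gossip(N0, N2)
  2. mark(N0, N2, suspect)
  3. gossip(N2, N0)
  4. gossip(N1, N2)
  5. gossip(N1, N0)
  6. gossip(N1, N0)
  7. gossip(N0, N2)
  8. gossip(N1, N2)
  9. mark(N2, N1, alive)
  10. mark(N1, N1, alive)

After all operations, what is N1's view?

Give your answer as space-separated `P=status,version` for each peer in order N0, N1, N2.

Op 1: gossip N0<->N2 -> N0.N0=(alive,v0) N0.N1=(alive,v0) N0.N2=(alive,v0) | N2.N0=(alive,v0) N2.N1=(alive,v0) N2.N2=(alive,v0)
Op 2: N0 marks N2=suspect -> (suspect,v1)
Op 3: gossip N2<->N0 -> N2.N0=(alive,v0) N2.N1=(alive,v0) N2.N2=(suspect,v1) | N0.N0=(alive,v0) N0.N1=(alive,v0) N0.N2=(suspect,v1)
Op 4: gossip N1<->N2 -> N1.N0=(alive,v0) N1.N1=(alive,v0) N1.N2=(suspect,v1) | N2.N0=(alive,v0) N2.N1=(alive,v0) N2.N2=(suspect,v1)
Op 5: gossip N1<->N0 -> N1.N0=(alive,v0) N1.N1=(alive,v0) N1.N2=(suspect,v1) | N0.N0=(alive,v0) N0.N1=(alive,v0) N0.N2=(suspect,v1)
Op 6: gossip N1<->N0 -> N1.N0=(alive,v0) N1.N1=(alive,v0) N1.N2=(suspect,v1) | N0.N0=(alive,v0) N0.N1=(alive,v0) N0.N2=(suspect,v1)
Op 7: gossip N0<->N2 -> N0.N0=(alive,v0) N0.N1=(alive,v0) N0.N2=(suspect,v1) | N2.N0=(alive,v0) N2.N1=(alive,v0) N2.N2=(suspect,v1)
Op 8: gossip N1<->N2 -> N1.N0=(alive,v0) N1.N1=(alive,v0) N1.N2=(suspect,v1) | N2.N0=(alive,v0) N2.N1=(alive,v0) N2.N2=(suspect,v1)
Op 9: N2 marks N1=alive -> (alive,v1)
Op 10: N1 marks N1=alive -> (alive,v1)

Answer: N0=alive,0 N1=alive,1 N2=suspect,1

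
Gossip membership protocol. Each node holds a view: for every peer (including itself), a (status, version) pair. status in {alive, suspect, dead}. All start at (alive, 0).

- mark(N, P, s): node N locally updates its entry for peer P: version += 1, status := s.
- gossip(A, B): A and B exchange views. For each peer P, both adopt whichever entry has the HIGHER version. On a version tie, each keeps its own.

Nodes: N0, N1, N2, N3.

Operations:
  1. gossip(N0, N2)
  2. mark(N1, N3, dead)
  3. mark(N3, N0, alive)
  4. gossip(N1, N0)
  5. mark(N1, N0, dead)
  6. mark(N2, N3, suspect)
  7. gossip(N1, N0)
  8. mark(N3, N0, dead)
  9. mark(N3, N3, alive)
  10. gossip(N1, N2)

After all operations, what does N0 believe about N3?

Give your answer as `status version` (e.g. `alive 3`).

Answer: dead 1

Derivation:
Op 1: gossip N0<->N2 -> N0.N0=(alive,v0) N0.N1=(alive,v0) N0.N2=(alive,v0) N0.N3=(alive,v0) | N2.N0=(alive,v0) N2.N1=(alive,v0) N2.N2=(alive,v0) N2.N3=(alive,v0)
Op 2: N1 marks N3=dead -> (dead,v1)
Op 3: N3 marks N0=alive -> (alive,v1)
Op 4: gossip N1<->N0 -> N1.N0=(alive,v0) N1.N1=(alive,v0) N1.N2=(alive,v0) N1.N3=(dead,v1) | N0.N0=(alive,v0) N0.N1=(alive,v0) N0.N2=(alive,v0) N0.N3=(dead,v1)
Op 5: N1 marks N0=dead -> (dead,v1)
Op 6: N2 marks N3=suspect -> (suspect,v1)
Op 7: gossip N1<->N0 -> N1.N0=(dead,v1) N1.N1=(alive,v0) N1.N2=(alive,v0) N1.N3=(dead,v1) | N0.N0=(dead,v1) N0.N1=(alive,v0) N0.N2=(alive,v0) N0.N3=(dead,v1)
Op 8: N3 marks N0=dead -> (dead,v2)
Op 9: N3 marks N3=alive -> (alive,v1)
Op 10: gossip N1<->N2 -> N1.N0=(dead,v1) N1.N1=(alive,v0) N1.N2=(alive,v0) N1.N3=(dead,v1) | N2.N0=(dead,v1) N2.N1=(alive,v0) N2.N2=(alive,v0) N2.N3=(suspect,v1)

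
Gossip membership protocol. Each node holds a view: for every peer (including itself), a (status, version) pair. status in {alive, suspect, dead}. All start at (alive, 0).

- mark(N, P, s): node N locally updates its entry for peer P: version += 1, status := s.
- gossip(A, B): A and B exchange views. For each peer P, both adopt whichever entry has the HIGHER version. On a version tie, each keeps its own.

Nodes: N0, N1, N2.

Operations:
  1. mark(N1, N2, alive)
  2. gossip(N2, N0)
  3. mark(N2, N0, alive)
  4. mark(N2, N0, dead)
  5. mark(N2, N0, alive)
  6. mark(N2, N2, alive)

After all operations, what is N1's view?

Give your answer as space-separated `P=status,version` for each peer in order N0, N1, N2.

Op 1: N1 marks N2=alive -> (alive,v1)
Op 2: gossip N2<->N0 -> N2.N0=(alive,v0) N2.N1=(alive,v0) N2.N2=(alive,v0) | N0.N0=(alive,v0) N0.N1=(alive,v0) N0.N2=(alive,v0)
Op 3: N2 marks N0=alive -> (alive,v1)
Op 4: N2 marks N0=dead -> (dead,v2)
Op 5: N2 marks N0=alive -> (alive,v3)
Op 6: N2 marks N2=alive -> (alive,v1)

Answer: N0=alive,0 N1=alive,0 N2=alive,1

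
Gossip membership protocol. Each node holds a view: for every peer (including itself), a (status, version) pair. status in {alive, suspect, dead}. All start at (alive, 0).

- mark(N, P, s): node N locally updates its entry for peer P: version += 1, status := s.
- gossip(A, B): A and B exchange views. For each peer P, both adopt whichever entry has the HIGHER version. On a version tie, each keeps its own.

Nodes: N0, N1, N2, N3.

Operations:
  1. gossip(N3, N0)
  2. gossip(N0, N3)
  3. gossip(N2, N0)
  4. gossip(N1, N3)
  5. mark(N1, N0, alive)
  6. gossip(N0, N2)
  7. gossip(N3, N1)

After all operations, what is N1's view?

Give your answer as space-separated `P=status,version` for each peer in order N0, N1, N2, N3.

Op 1: gossip N3<->N0 -> N3.N0=(alive,v0) N3.N1=(alive,v0) N3.N2=(alive,v0) N3.N3=(alive,v0) | N0.N0=(alive,v0) N0.N1=(alive,v0) N0.N2=(alive,v0) N0.N3=(alive,v0)
Op 2: gossip N0<->N3 -> N0.N0=(alive,v0) N0.N1=(alive,v0) N0.N2=(alive,v0) N0.N3=(alive,v0) | N3.N0=(alive,v0) N3.N1=(alive,v0) N3.N2=(alive,v0) N3.N3=(alive,v0)
Op 3: gossip N2<->N0 -> N2.N0=(alive,v0) N2.N1=(alive,v0) N2.N2=(alive,v0) N2.N3=(alive,v0) | N0.N0=(alive,v0) N0.N1=(alive,v0) N0.N2=(alive,v0) N0.N3=(alive,v0)
Op 4: gossip N1<->N3 -> N1.N0=(alive,v0) N1.N1=(alive,v0) N1.N2=(alive,v0) N1.N3=(alive,v0) | N3.N0=(alive,v0) N3.N1=(alive,v0) N3.N2=(alive,v0) N3.N3=(alive,v0)
Op 5: N1 marks N0=alive -> (alive,v1)
Op 6: gossip N0<->N2 -> N0.N0=(alive,v0) N0.N1=(alive,v0) N0.N2=(alive,v0) N0.N3=(alive,v0) | N2.N0=(alive,v0) N2.N1=(alive,v0) N2.N2=(alive,v0) N2.N3=(alive,v0)
Op 7: gossip N3<->N1 -> N3.N0=(alive,v1) N3.N1=(alive,v0) N3.N2=(alive,v0) N3.N3=(alive,v0) | N1.N0=(alive,v1) N1.N1=(alive,v0) N1.N2=(alive,v0) N1.N3=(alive,v0)

Answer: N0=alive,1 N1=alive,0 N2=alive,0 N3=alive,0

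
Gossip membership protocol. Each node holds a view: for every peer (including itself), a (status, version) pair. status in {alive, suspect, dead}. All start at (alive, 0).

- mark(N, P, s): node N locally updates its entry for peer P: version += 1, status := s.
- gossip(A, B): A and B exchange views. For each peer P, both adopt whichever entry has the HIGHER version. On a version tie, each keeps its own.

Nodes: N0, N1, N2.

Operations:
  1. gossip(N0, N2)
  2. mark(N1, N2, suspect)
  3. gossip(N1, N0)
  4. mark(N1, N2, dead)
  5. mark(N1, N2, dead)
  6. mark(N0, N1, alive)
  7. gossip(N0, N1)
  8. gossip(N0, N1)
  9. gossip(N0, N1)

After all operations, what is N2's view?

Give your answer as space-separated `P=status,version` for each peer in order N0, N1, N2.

Op 1: gossip N0<->N2 -> N0.N0=(alive,v0) N0.N1=(alive,v0) N0.N2=(alive,v0) | N2.N0=(alive,v0) N2.N1=(alive,v0) N2.N2=(alive,v0)
Op 2: N1 marks N2=suspect -> (suspect,v1)
Op 3: gossip N1<->N0 -> N1.N0=(alive,v0) N1.N1=(alive,v0) N1.N2=(suspect,v1) | N0.N0=(alive,v0) N0.N1=(alive,v0) N0.N2=(suspect,v1)
Op 4: N1 marks N2=dead -> (dead,v2)
Op 5: N1 marks N2=dead -> (dead,v3)
Op 6: N0 marks N1=alive -> (alive,v1)
Op 7: gossip N0<->N1 -> N0.N0=(alive,v0) N0.N1=(alive,v1) N0.N2=(dead,v3) | N1.N0=(alive,v0) N1.N1=(alive,v1) N1.N2=(dead,v3)
Op 8: gossip N0<->N1 -> N0.N0=(alive,v0) N0.N1=(alive,v1) N0.N2=(dead,v3) | N1.N0=(alive,v0) N1.N1=(alive,v1) N1.N2=(dead,v3)
Op 9: gossip N0<->N1 -> N0.N0=(alive,v0) N0.N1=(alive,v1) N0.N2=(dead,v3) | N1.N0=(alive,v0) N1.N1=(alive,v1) N1.N2=(dead,v3)

Answer: N0=alive,0 N1=alive,0 N2=alive,0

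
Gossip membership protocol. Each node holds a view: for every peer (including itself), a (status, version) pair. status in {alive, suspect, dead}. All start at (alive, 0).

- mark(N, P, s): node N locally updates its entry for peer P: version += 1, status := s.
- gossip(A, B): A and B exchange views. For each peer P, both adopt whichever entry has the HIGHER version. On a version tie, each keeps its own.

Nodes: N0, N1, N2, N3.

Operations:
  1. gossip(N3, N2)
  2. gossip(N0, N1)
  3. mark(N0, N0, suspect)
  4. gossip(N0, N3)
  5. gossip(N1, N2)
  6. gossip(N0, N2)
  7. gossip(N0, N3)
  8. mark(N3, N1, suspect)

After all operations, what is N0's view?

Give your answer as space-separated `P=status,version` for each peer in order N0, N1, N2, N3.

Op 1: gossip N3<->N2 -> N3.N0=(alive,v0) N3.N1=(alive,v0) N3.N2=(alive,v0) N3.N3=(alive,v0) | N2.N0=(alive,v0) N2.N1=(alive,v0) N2.N2=(alive,v0) N2.N3=(alive,v0)
Op 2: gossip N0<->N1 -> N0.N0=(alive,v0) N0.N1=(alive,v0) N0.N2=(alive,v0) N0.N3=(alive,v0) | N1.N0=(alive,v0) N1.N1=(alive,v0) N1.N2=(alive,v0) N1.N3=(alive,v0)
Op 3: N0 marks N0=suspect -> (suspect,v1)
Op 4: gossip N0<->N3 -> N0.N0=(suspect,v1) N0.N1=(alive,v0) N0.N2=(alive,v0) N0.N3=(alive,v0) | N3.N0=(suspect,v1) N3.N1=(alive,v0) N3.N2=(alive,v0) N3.N3=(alive,v0)
Op 5: gossip N1<->N2 -> N1.N0=(alive,v0) N1.N1=(alive,v0) N1.N2=(alive,v0) N1.N3=(alive,v0) | N2.N0=(alive,v0) N2.N1=(alive,v0) N2.N2=(alive,v0) N2.N3=(alive,v0)
Op 6: gossip N0<->N2 -> N0.N0=(suspect,v1) N0.N1=(alive,v0) N0.N2=(alive,v0) N0.N3=(alive,v0) | N2.N0=(suspect,v1) N2.N1=(alive,v0) N2.N2=(alive,v0) N2.N3=(alive,v0)
Op 7: gossip N0<->N3 -> N0.N0=(suspect,v1) N0.N1=(alive,v0) N0.N2=(alive,v0) N0.N3=(alive,v0) | N3.N0=(suspect,v1) N3.N1=(alive,v0) N3.N2=(alive,v0) N3.N3=(alive,v0)
Op 8: N3 marks N1=suspect -> (suspect,v1)

Answer: N0=suspect,1 N1=alive,0 N2=alive,0 N3=alive,0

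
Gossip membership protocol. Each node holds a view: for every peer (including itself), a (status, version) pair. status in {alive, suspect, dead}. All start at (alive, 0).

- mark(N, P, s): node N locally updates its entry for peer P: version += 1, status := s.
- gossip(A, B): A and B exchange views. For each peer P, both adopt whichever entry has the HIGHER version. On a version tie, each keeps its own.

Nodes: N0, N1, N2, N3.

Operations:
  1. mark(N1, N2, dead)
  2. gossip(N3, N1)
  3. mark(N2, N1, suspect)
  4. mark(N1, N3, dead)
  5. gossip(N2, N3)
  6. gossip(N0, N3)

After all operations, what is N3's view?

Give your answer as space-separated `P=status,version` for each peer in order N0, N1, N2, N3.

Answer: N0=alive,0 N1=suspect,1 N2=dead,1 N3=alive,0

Derivation:
Op 1: N1 marks N2=dead -> (dead,v1)
Op 2: gossip N3<->N1 -> N3.N0=(alive,v0) N3.N1=(alive,v0) N3.N2=(dead,v1) N3.N3=(alive,v0) | N1.N0=(alive,v0) N1.N1=(alive,v0) N1.N2=(dead,v1) N1.N3=(alive,v0)
Op 3: N2 marks N1=suspect -> (suspect,v1)
Op 4: N1 marks N3=dead -> (dead,v1)
Op 5: gossip N2<->N3 -> N2.N0=(alive,v0) N2.N1=(suspect,v1) N2.N2=(dead,v1) N2.N3=(alive,v0) | N3.N0=(alive,v0) N3.N1=(suspect,v1) N3.N2=(dead,v1) N3.N3=(alive,v0)
Op 6: gossip N0<->N3 -> N0.N0=(alive,v0) N0.N1=(suspect,v1) N0.N2=(dead,v1) N0.N3=(alive,v0) | N3.N0=(alive,v0) N3.N1=(suspect,v1) N3.N2=(dead,v1) N3.N3=(alive,v0)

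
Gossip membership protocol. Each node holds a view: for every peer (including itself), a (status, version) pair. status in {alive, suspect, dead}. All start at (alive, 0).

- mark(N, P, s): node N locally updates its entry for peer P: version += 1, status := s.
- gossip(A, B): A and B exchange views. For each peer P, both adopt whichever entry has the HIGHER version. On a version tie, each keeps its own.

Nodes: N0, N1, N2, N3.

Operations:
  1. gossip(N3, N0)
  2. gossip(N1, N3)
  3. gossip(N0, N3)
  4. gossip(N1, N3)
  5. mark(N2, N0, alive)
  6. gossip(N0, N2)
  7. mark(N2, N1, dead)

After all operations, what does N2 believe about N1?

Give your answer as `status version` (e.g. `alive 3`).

Answer: dead 1

Derivation:
Op 1: gossip N3<->N0 -> N3.N0=(alive,v0) N3.N1=(alive,v0) N3.N2=(alive,v0) N3.N3=(alive,v0) | N0.N0=(alive,v0) N0.N1=(alive,v0) N0.N2=(alive,v0) N0.N3=(alive,v0)
Op 2: gossip N1<->N3 -> N1.N0=(alive,v0) N1.N1=(alive,v0) N1.N2=(alive,v0) N1.N3=(alive,v0) | N3.N0=(alive,v0) N3.N1=(alive,v0) N3.N2=(alive,v0) N3.N3=(alive,v0)
Op 3: gossip N0<->N3 -> N0.N0=(alive,v0) N0.N1=(alive,v0) N0.N2=(alive,v0) N0.N3=(alive,v0) | N3.N0=(alive,v0) N3.N1=(alive,v0) N3.N2=(alive,v0) N3.N3=(alive,v0)
Op 4: gossip N1<->N3 -> N1.N0=(alive,v0) N1.N1=(alive,v0) N1.N2=(alive,v0) N1.N3=(alive,v0) | N3.N0=(alive,v0) N3.N1=(alive,v0) N3.N2=(alive,v0) N3.N3=(alive,v0)
Op 5: N2 marks N0=alive -> (alive,v1)
Op 6: gossip N0<->N2 -> N0.N0=(alive,v1) N0.N1=(alive,v0) N0.N2=(alive,v0) N0.N3=(alive,v0) | N2.N0=(alive,v1) N2.N1=(alive,v0) N2.N2=(alive,v0) N2.N3=(alive,v0)
Op 7: N2 marks N1=dead -> (dead,v1)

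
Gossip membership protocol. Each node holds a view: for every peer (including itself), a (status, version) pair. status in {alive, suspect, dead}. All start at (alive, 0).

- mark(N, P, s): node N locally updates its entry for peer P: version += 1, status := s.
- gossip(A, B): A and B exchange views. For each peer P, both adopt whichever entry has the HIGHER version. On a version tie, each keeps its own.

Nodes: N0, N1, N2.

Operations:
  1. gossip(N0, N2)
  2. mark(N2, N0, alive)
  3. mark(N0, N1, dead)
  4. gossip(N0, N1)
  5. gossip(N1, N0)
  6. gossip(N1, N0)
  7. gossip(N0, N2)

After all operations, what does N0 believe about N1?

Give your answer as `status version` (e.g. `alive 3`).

Answer: dead 1

Derivation:
Op 1: gossip N0<->N2 -> N0.N0=(alive,v0) N0.N1=(alive,v0) N0.N2=(alive,v0) | N2.N0=(alive,v0) N2.N1=(alive,v0) N2.N2=(alive,v0)
Op 2: N2 marks N0=alive -> (alive,v1)
Op 3: N0 marks N1=dead -> (dead,v1)
Op 4: gossip N0<->N1 -> N0.N0=(alive,v0) N0.N1=(dead,v1) N0.N2=(alive,v0) | N1.N0=(alive,v0) N1.N1=(dead,v1) N1.N2=(alive,v0)
Op 5: gossip N1<->N0 -> N1.N0=(alive,v0) N1.N1=(dead,v1) N1.N2=(alive,v0) | N0.N0=(alive,v0) N0.N1=(dead,v1) N0.N2=(alive,v0)
Op 6: gossip N1<->N0 -> N1.N0=(alive,v0) N1.N1=(dead,v1) N1.N2=(alive,v0) | N0.N0=(alive,v0) N0.N1=(dead,v1) N0.N2=(alive,v0)
Op 7: gossip N0<->N2 -> N0.N0=(alive,v1) N0.N1=(dead,v1) N0.N2=(alive,v0) | N2.N0=(alive,v1) N2.N1=(dead,v1) N2.N2=(alive,v0)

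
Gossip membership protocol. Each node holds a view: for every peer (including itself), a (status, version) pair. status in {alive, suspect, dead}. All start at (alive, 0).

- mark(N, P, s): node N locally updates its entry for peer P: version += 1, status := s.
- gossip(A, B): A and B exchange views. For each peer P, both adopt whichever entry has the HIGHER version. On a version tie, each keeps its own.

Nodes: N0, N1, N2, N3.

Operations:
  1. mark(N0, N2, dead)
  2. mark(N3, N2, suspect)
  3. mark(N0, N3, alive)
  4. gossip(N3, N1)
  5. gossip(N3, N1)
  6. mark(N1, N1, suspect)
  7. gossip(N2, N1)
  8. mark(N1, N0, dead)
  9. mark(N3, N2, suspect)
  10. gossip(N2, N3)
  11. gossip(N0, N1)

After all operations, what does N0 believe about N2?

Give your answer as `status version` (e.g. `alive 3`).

Answer: dead 1

Derivation:
Op 1: N0 marks N2=dead -> (dead,v1)
Op 2: N3 marks N2=suspect -> (suspect,v1)
Op 3: N0 marks N3=alive -> (alive,v1)
Op 4: gossip N3<->N1 -> N3.N0=(alive,v0) N3.N1=(alive,v0) N3.N2=(suspect,v1) N3.N3=(alive,v0) | N1.N0=(alive,v0) N1.N1=(alive,v0) N1.N2=(suspect,v1) N1.N3=(alive,v0)
Op 5: gossip N3<->N1 -> N3.N0=(alive,v0) N3.N1=(alive,v0) N3.N2=(suspect,v1) N3.N3=(alive,v0) | N1.N0=(alive,v0) N1.N1=(alive,v0) N1.N2=(suspect,v1) N1.N3=(alive,v0)
Op 6: N1 marks N1=suspect -> (suspect,v1)
Op 7: gossip N2<->N1 -> N2.N0=(alive,v0) N2.N1=(suspect,v1) N2.N2=(suspect,v1) N2.N3=(alive,v0) | N1.N0=(alive,v0) N1.N1=(suspect,v1) N1.N2=(suspect,v1) N1.N3=(alive,v0)
Op 8: N1 marks N0=dead -> (dead,v1)
Op 9: N3 marks N2=suspect -> (suspect,v2)
Op 10: gossip N2<->N3 -> N2.N0=(alive,v0) N2.N1=(suspect,v1) N2.N2=(suspect,v2) N2.N3=(alive,v0) | N3.N0=(alive,v0) N3.N1=(suspect,v1) N3.N2=(suspect,v2) N3.N3=(alive,v0)
Op 11: gossip N0<->N1 -> N0.N0=(dead,v1) N0.N1=(suspect,v1) N0.N2=(dead,v1) N0.N3=(alive,v1) | N1.N0=(dead,v1) N1.N1=(suspect,v1) N1.N2=(suspect,v1) N1.N3=(alive,v1)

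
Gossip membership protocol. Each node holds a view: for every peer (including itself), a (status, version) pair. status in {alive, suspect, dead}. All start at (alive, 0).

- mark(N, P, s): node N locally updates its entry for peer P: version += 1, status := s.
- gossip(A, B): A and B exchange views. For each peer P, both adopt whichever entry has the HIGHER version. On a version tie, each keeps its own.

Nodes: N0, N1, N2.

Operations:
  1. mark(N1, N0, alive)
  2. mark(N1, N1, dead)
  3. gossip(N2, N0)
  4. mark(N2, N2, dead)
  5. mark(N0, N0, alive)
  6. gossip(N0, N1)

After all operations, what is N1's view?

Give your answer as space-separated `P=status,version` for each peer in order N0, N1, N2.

Op 1: N1 marks N0=alive -> (alive,v1)
Op 2: N1 marks N1=dead -> (dead,v1)
Op 3: gossip N2<->N0 -> N2.N0=(alive,v0) N2.N1=(alive,v0) N2.N2=(alive,v0) | N0.N0=(alive,v0) N0.N1=(alive,v0) N0.N2=(alive,v0)
Op 4: N2 marks N2=dead -> (dead,v1)
Op 5: N0 marks N0=alive -> (alive,v1)
Op 6: gossip N0<->N1 -> N0.N0=(alive,v1) N0.N1=(dead,v1) N0.N2=(alive,v0) | N1.N0=(alive,v1) N1.N1=(dead,v1) N1.N2=(alive,v0)

Answer: N0=alive,1 N1=dead,1 N2=alive,0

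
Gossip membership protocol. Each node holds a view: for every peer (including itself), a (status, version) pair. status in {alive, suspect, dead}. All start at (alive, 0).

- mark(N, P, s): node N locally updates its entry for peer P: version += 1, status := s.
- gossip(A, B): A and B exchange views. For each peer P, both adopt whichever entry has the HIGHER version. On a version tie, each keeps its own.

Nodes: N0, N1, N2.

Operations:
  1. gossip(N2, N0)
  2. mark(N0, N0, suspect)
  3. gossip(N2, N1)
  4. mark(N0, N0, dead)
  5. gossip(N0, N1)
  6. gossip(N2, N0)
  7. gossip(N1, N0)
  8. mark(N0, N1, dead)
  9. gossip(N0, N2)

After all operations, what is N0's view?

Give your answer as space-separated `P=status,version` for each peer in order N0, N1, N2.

Answer: N0=dead,2 N1=dead,1 N2=alive,0

Derivation:
Op 1: gossip N2<->N0 -> N2.N0=(alive,v0) N2.N1=(alive,v0) N2.N2=(alive,v0) | N0.N0=(alive,v0) N0.N1=(alive,v0) N0.N2=(alive,v0)
Op 2: N0 marks N0=suspect -> (suspect,v1)
Op 3: gossip N2<->N1 -> N2.N0=(alive,v0) N2.N1=(alive,v0) N2.N2=(alive,v0) | N1.N0=(alive,v0) N1.N1=(alive,v0) N1.N2=(alive,v0)
Op 4: N0 marks N0=dead -> (dead,v2)
Op 5: gossip N0<->N1 -> N0.N0=(dead,v2) N0.N1=(alive,v0) N0.N2=(alive,v0) | N1.N0=(dead,v2) N1.N1=(alive,v0) N1.N2=(alive,v0)
Op 6: gossip N2<->N0 -> N2.N0=(dead,v2) N2.N1=(alive,v0) N2.N2=(alive,v0) | N0.N0=(dead,v2) N0.N1=(alive,v0) N0.N2=(alive,v0)
Op 7: gossip N1<->N0 -> N1.N0=(dead,v2) N1.N1=(alive,v0) N1.N2=(alive,v0) | N0.N0=(dead,v2) N0.N1=(alive,v0) N0.N2=(alive,v0)
Op 8: N0 marks N1=dead -> (dead,v1)
Op 9: gossip N0<->N2 -> N0.N0=(dead,v2) N0.N1=(dead,v1) N0.N2=(alive,v0) | N2.N0=(dead,v2) N2.N1=(dead,v1) N2.N2=(alive,v0)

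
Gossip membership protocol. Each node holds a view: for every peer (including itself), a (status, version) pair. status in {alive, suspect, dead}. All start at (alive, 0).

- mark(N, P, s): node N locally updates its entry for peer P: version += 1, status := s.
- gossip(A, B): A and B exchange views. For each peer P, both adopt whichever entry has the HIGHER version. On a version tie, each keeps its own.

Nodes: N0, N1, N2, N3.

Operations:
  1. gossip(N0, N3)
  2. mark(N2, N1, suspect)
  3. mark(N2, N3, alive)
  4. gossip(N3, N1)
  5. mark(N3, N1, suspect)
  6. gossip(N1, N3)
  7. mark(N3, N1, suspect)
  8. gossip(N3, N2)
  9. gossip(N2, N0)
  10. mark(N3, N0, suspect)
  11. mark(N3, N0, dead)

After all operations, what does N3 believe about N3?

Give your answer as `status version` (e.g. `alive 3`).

Answer: alive 1

Derivation:
Op 1: gossip N0<->N3 -> N0.N0=(alive,v0) N0.N1=(alive,v0) N0.N2=(alive,v0) N0.N3=(alive,v0) | N3.N0=(alive,v0) N3.N1=(alive,v0) N3.N2=(alive,v0) N3.N3=(alive,v0)
Op 2: N2 marks N1=suspect -> (suspect,v1)
Op 3: N2 marks N3=alive -> (alive,v1)
Op 4: gossip N3<->N1 -> N3.N0=(alive,v0) N3.N1=(alive,v0) N3.N2=(alive,v0) N3.N3=(alive,v0) | N1.N0=(alive,v0) N1.N1=(alive,v0) N1.N2=(alive,v0) N1.N3=(alive,v0)
Op 5: N3 marks N1=suspect -> (suspect,v1)
Op 6: gossip N1<->N3 -> N1.N0=(alive,v0) N1.N1=(suspect,v1) N1.N2=(alive,v0) N1.N3=(alive,v0) | N3.N0=(alive,v0) N3.N1=(suspect,v1) N3.N2=(alive,v0) N3.N3=(alive,v0)
Op 7: N3 marks N1=suspect -> (suspect,v2)
Op 8: gossip N3<->N2 -> N3.N0=(alive,v0) N3.N1=(suspect,v2) N3.N2=(alive,v0) N3.N3=(alive,v1) | N2.N0=(alive,v0) N2.N1=(suspect,v2) N2.N2=(alive,v0) N2.N3=(alive,v1)
Op 9: gossip N2<->N0 -> N2.N0=(alive,v0) N2.N1=(suspect,v2) N2.N2=(alive,v0) N2.N3=(alive,v1) | N0.N0=(alive,v0) N0.N1=(suspect,v2) N0.N2=(alive,v0) N0.N3=(alive,v1)
Op 10: N3 marks N0=suspect -> (suspect,v1)
Op 11: N3 marks N0=dead -> (dead,v2)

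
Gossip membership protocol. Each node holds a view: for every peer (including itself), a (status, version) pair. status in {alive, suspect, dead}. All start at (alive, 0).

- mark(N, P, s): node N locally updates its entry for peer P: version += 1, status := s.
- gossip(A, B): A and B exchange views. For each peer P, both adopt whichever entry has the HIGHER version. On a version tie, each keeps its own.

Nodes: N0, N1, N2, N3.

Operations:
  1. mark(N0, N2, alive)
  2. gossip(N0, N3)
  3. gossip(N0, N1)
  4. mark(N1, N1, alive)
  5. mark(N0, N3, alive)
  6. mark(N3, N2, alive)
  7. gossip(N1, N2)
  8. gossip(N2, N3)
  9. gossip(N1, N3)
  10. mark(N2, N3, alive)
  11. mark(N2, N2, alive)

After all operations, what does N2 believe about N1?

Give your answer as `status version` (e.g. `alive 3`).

Op 1: N0 marks N2=alive -> (alive,v1)
Op 2: gossip N0<->N3 -> N0.N0=(alive,v0) N0.N1=(alive,v0) N0.N2=(alive,v1) N0.N3=(alive,v0) | N3.N0=(alive,v0) N3.N1=(alive,v0) N3.N2=(alive,v1) N3.N3=(alive,v0)
Op 3: gossip N0<->N1 -> N0.N0=(alive,v0) N0.N1=(alive,v0) N0.N2=(alive,v1) N0.N3=(alive,v0) | N1.N0=(alive,v0) N1.N1=(alive,v0) N1.N2=(alive,v1) N1.N3=(alive,v0)
Op 4: N1 marks N1=alive -> (alive,v1)
Op 5: N0 marks N3=alive -> (alive,v1)
Op 6: N3 marks N2=alive -> (alive,v2)
Op 7: gossip N1<->N2 -> N1.N0=(alive,v0) N1.N1=(alive,v1) N1.N2=(alive,v1) N1.N3=(alive,v0) | N2.N0=(alive,v0) N2.N1=(alive,v1) N2.N2=(alive,v1) N2.N3=(alive,v0)
Op 8: gossip N2<->N3 -> N2.N0=(alive,v0) N2.N1=(alive,v1) N2.N2=(alive,v2) N2.N3=(alive,v0) | N3.N0=(alive,v0) N3.N1=(alive,v1) N3.N2=(alive,v2) N3.N3=(alive,v0)
Op 9: gossip N1<->N3 -> N1.N0=(alive,v0) N1.N1=(alive,v1) N1.N2=(alive,v2) N1.N3=(alive,v0) | N3.N0=(alive,v0) N3.N1=(alive,v1) N3.N2=(alive,v2) N3.N3=(alive,v0)
Op 10: N2 marks N3=alive -> (alive,v1)
Op 11: N2 marks N2=alive -> (alive,v3)

Answer: alive 1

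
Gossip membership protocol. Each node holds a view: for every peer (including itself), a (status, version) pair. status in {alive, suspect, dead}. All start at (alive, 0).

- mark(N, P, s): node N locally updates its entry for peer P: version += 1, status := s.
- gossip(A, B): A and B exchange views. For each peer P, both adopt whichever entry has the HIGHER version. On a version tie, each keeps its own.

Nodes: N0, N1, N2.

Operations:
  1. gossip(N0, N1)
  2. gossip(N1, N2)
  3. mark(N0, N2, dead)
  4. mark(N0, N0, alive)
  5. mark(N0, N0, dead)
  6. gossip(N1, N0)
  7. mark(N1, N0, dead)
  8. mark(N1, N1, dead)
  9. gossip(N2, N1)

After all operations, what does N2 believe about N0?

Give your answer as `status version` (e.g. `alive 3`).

Answer: dead 3

Derivation:
Op 1: gossip N0<->N1 -> N0.N0=(alive,v0) N0.N1=(alive,v0) N0.N2=(alive,v0) | N1.N0=(alive,v0) N1.N1=(alive,v0) N1.N2=(alive,v0)
Op 2: gossip N1<->N2 -> N1.N0=(alive,v0) N1.N1=(alive,v0) N1.N2=(alive,v0) | N2.N0=(alive,v0) N2.N1=(alive,v0) N2.N2=(alive,v0)
Op 3: N0 marks N2=dead -> (dead,v1)
Op 4: N0 marks N0=alive -> (alive,v1)
Op 5: N0 marks N0=dead -> (dead,v2)
Op 6: gossip N1<->N0 -> N1.N0=(dead,v2) N1.N1=(alive,v0) N1.N2=(dead,v1) | N0.N0=(dead,v2) N0.N1=(alive,v0) N0.N2=(dead,v1)
Op 7: N1 marks N0=dead -> (dead,v3)
Op 8: N1 marks N1=dead -> (dead,v1)
Op 9: gossip N2<->N1 -> N2.N0=(dead,v3) N2.N1=(dead,v1) N2.N2=(dead,v1) | N1.N0=(dead,v3) N1.N1=(dead,v1) N1.N2=(dead,v1)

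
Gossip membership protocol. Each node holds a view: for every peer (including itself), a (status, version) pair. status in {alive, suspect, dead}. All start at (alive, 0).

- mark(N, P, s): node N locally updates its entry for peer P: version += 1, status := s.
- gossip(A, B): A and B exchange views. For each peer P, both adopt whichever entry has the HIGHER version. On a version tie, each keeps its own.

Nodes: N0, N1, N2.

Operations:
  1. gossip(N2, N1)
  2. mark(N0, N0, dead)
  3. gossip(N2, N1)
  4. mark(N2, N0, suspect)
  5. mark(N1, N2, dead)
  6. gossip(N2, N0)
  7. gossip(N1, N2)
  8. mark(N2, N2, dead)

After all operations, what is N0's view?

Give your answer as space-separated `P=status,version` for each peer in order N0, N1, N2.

Op 1: gossip N2<->N1 -> N2.N0=(alive,v0) N2.N1=(alive,v0) N2.N2=(alive,v0) | N1.N0=(alive,v0) N1.N1=(alive,v0) N1.N2=(alive,v0)
Op 2: N0 marks N0=dead -> (dead,v1)
Op 3: gossip N2<->N1 -> N2.N0=(alive,v0) N2.N1=(alive,v0) N2.N2=(alive,v0) | N1.N0=(alive,v0) N1.N1=(alive,v0) N1.N2=(alive,v0)
Op 4: N2 marks N0=suspect -> (suspect,v1)
Op 5: N1 marks N2=dead -> (dead,v1)
Op 6: gossip N2<->N0 -> N2.N0=(suspect,v1) N2.N1=(alive,v0) N2.N2=(alive,v0) | N0.N0=(dead,v1) N0.N1=(alive,v0) N0.N2=(alive,v0)
Op 7: gossip N1<->N2 -> N1.N0=(suspect,v1) N1.N1=(alive,v0) N1.N2=(dead,v1) | N2.N0=(suspect,v1) N2.N1=(alive,v0) N2.N2=(dead,v1)
Op 8: N2 marks N2=dead -> (dead,v2)

Answer: N0=dead,1 N1=alive,0 N2=alive,0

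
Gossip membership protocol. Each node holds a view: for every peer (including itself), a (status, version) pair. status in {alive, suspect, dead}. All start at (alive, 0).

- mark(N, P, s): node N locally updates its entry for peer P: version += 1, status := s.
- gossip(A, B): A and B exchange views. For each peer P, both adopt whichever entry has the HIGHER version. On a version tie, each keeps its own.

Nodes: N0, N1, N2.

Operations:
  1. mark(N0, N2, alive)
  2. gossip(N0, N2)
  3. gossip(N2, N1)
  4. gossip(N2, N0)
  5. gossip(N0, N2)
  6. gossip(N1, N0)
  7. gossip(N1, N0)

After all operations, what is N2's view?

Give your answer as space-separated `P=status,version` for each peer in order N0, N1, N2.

Answer: N0=alive,0 N1=alive,0 N2=alive,1

Derivation:
Op 1: N0 marks N2=alive -> (alive,v1)
Op 2: gossip N0<->N2 -> N0.N0=(alive,v0) N0.N1=(alive,v0) N0.N2=(alive,v1) | N2.N0=(alive,v0) N2.N1=(alive,v0) N2.N2=(alive,v1)
Op 3: gossip N2<->N1 -> N2.N0=(alive,v0) N2.N1=(alive,v0) N2.N2=(alive,v1) | N1.N0=(alive,v0) N1.N1=(alive,v0) N1.N2=(alive,v1)
Op 4: gossip N2<->N0 -> N2.N0=(alive,v0) N2.N1=(alive,v0) N2.N2=(alive,v1) | N0.N0=(alive,v0) N0.N1=(alive,v0) N0.N2=(alive,v1)
Op 5: gossip N0<->N2 -> N0.N0=(alive,v0) N0.N1=(alive,v0) N0.N2=(alive,v1) | N2.N0=(alive,v0) N2.N1=(alive,v0) N2.N2=(alive,v1)
Op 6: gossip N1<->N0 -> N1.N0=(alive,v0) N1.N1=(alive,v0) N1.N2=(alive,v1) | N0.N0=(alive,v0) N0.N1=(alive,v0) N0.N2=(alive,v1)
Op 7: gossip N1<->N0 -> N1.N0=(alive,v0) N1.N1=(alive,v0) N1.N2=(alive,v1) | N0.N0=(alive,v0) N0.N1=(alive,v0) N0.N2=(alive,v1)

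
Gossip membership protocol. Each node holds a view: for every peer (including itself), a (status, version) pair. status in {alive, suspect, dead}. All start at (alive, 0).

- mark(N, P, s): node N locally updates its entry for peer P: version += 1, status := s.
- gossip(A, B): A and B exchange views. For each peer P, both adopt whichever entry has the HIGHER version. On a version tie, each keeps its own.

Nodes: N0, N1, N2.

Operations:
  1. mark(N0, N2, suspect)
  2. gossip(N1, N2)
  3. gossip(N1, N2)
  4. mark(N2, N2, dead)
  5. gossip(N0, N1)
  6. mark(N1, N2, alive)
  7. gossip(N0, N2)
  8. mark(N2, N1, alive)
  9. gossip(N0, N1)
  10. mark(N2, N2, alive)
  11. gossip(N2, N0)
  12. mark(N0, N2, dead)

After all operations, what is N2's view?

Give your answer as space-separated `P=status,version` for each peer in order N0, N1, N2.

Op 1: N0 marks N2=suspect -> (suspect,v1)
Op 2: gossip N1<->N2 -> N1.N0=(alive,v0) N1.N1=(alive,v0) N1.N2=(alive,v0) | N2.N0=(alive,v0) N2.N1=(alive,v0) N2.N2=(alive,v0)
Op 3: gossip N1<->N2 -> N1.N0=(alive,v0) N1.N1=(alive,v0) N1.N2=(alive,v0) | N2.N0=(alive,v0) N2.N1=(alive,v0) N2.N2=(alive,v0)
Op 4: N2 marks N2=dead -> (dead,v1)
Op 5: gossip N0<->N1 -> N0.N0=(alive,v0) N0.N1=(alive,v0) N0.N2=(suspect,v1) | N1.N0=(alive,v0) N1.N1=(alive,v0) N1.N2=(suspect,v1)
Op 6: N1 marks N2=alive -> (alive,v2)
Op 7: gossip N0<->N2 -> N0.N0=(alive,v0) N0.N1=(alive,v0) N0.N2=(suspect,v1) | N2.N0=(alive,v0) N2.N1=(alive,v0) N2.N2=(dead,v1)
Op 8: N2 marks N1=alive -> (alive,v1)
Op 9: gossip N0<->N1 -> N0.N0=(alive,v0) N0.N1=(alive,v0) N0.N2=(alive,v2) | N1.N0=(alive,v0) N1.N1=(alive,v0) N1.N2=(alive,v2)
Op 10: N2 marks N2=alive -> (alive,v2)
Op 11: gossip N2<->N0 -> N2.N0=(alive,v0) N2.N1=(alive,v1) N2.N2=(alive,v2) | N0.N0=(alive,v0) N0.N1=(alive,v1) N0.N2=(alive,v2)
Op 12: N0 marks N2=dead -> (dead,v3)

Answer: N0=alive,0 N1=alive,1 N2=alive,2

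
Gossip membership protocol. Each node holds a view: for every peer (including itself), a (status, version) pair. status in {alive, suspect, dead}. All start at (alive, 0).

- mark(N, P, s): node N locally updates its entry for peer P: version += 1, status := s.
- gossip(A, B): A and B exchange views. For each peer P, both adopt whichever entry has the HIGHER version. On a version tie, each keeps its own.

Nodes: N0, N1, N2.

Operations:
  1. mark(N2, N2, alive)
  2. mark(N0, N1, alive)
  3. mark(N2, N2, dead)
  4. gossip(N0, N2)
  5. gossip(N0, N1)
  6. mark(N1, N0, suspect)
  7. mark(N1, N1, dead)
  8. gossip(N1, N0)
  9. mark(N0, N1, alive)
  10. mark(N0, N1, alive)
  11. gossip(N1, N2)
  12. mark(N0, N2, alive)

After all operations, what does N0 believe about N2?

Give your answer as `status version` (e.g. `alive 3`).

Op 1: N2 marks N2=alive -> (alive,v1)
Op 2: N0 marks N1=alive -> (alive,v1)
Op 3: N2 marks N2=dead -> (dead,v2)
Op 4: gossip N0<->N2 -> N0.N0=(alive,v0) N0.N1=(alive,v1) N0.N2=(dead,v2) | N2.N0=(alive,v0) N2.N1=(alive,v1) N2.N2=(dead,v2)
Op 5: gossip N0<->N1 -> N0.N0=(alive,v0) N0.N1=(alive,v1) N0.N2=(dead,v2) | N1.N0=(alive,v0) N1.N1=(alive,v1) N1.N2=(dead,v2)
Op 6: N1 marks N0=suspect -> (suspect,v1)
Op 7: N1 marks N1=dead -> (dead,v2)
Op 8: gossip N1<->N0 -> N1.N0=(suspect,v1) N1.N1=(dead,v2) N1.N2=(dead,v2) | N0.N0=(suspect,v1) N0.N1=(dead,v2) N0.N2=(dead,v2)
Op 9: N0 marks N1=alive -> (alive,v3)
Op 10: N0 marks N1=alive -> (alive,v4)
Op 11: gossip N1<->N2 -> N1.N0=(suspect,v1) N1.N1=(dead,v2) N1.N2=(dead,v2) | N2.N0=(suspect,v1) N2.N1=(dead,v2) N2.N2=(dead,v2)
Op 12: N0 marks N2=alive -> (alive,v3)

Answer: alive 3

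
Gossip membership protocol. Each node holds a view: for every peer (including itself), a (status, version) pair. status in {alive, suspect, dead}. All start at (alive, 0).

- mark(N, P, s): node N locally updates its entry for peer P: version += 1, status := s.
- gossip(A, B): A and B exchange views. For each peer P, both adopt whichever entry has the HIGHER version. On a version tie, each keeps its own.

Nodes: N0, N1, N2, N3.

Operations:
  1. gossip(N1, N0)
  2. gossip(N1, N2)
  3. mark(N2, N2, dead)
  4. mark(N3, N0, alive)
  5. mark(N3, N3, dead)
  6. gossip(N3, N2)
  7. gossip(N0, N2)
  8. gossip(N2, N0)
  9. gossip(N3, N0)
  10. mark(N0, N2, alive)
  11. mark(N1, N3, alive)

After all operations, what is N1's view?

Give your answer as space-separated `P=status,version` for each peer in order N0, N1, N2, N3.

Op 1: gossip N1<->N0 -> N1.N0=(alive,v0) N1.N1=(alive,v0) N1.N2=(alive,v0) N1.N3=(alive,v0) | N0.N0=(alive,v0) N0.N1=(alive,v0) N0.N2=(alive,v0) N0.N3=(alive,v0)
Op 2: gossip N1<->N2 -> N1.N0=(alive,v0) N1.N1=(alive,v0) N1.N2=(alive,v0) N1.N3=(alive,v0) | N2.N0=(alive,v0) N2.N1=(alive,v0) N2.N2=(alive,v0) N2.N3=(alive,v0)
Op 3: N2 marks N2=dead -> (dead,v1)
Op 4: N3 marks N0=alive -> (alive,v1)
Op 5: N3 marks N3=dead -> (dead,v1)
Op 6: gossip N3<->N2 -> N3.N0=(alive,v1) N3.N1=(alive,v0) N3.N2=(dead,v1) N3.N3=(dead,v1) | N2.N0=(alive,v1) N2.N1=(alive,v0) N2.N2=(dead,v1) N2.N3=(dead,v1)
Op 7: gossip N0<->N2 -> N0.N0=(alive,v1) N0.N1=(alive,v0) N0.N2=(dead,v1) N0.N3=(dead,v1) | N2.N0=(alive,v1) N2.N1=(alive,v0) N2.N2=(dead,v1) N2.N3=(dead,v1)
Op 8: gossip N2<->N0 -> N2.N0=(alive,v1) N2.N1=(alive,v0) N2.N2=(dead,v1) N2.N3=(dead,v1) | N0.N0=(alive,v1) N0.N1=(alive,v0) N0.N2=(dead,v1) N0.N3=(dead,v1)
Op 9: gossip N3<->N0 -> N3.N0=(alive,v1) N3.N1=(alive,v0) N3.N2=(dead,v1) N3.N3=(dead,v1) | N0.N0=(alive,v1) N0.N1=(alive,v0) N0.N2=(dead,v1) N0.N3=(dead,v1)
Op 10: N0 marks N2=alive -> (alive,v2)
Op 11: N1 marks N3=alive -> (alive,v1)

Answer: N0=alive,0 N1=alive,0 N2=alive,0 N3=alive,1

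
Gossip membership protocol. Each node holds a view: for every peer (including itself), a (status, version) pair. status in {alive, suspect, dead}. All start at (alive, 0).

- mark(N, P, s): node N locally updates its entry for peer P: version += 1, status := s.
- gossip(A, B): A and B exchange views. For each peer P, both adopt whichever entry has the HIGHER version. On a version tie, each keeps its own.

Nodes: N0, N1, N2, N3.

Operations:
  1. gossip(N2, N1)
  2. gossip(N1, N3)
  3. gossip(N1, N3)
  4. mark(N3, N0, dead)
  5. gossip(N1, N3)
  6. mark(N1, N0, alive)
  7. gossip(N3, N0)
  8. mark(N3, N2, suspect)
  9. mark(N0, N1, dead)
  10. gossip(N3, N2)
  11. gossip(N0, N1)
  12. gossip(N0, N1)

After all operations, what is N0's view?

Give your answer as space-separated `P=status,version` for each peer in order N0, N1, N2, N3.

Op 1: gossip N2<->N1 -> N2.N0=(alive,v0) N2.N1=(alive,v0) N2.N2=(alive,v0) N2.N3=(alive,v0) | N1.N0=(alive,v0) N1.N1=(alive,v0) N1.N2=(alive,v0) N1.N3=(alive,v0)
Op 2: gossip N1<->N3 -> N1.N0=(alive,v0) N1.N1=(alive,v0) N1.N2=(alive,v0) N1.N3=(alive,v0) | N3.N0=(alive,v0) N3.N1=(alive,v0) N3.N2=(alive,v0) N3.N3=(alive,v0)
Op 3: gossip N1<->N3 -> N1.N0=(alive,v0) N1.N1=(alive,v0) N1.N2=(alive,v0) N1.N3=(alive,v0) | N3.N0=(alive,v0) N3.N1=(alive,v0) N3.N2=(alive,v0) N3.N3=(alive,v0)
Op 4: N3 marks N0=dead -> (dead,v1)
Op 5: gossip N1<->N3 -> N1.N0=(dead,v1) N1.N1=(alive,v0) N1.N2=(alive,v0) N1.N3=(alive,v0) | N3.N0=(dead,v1) N3.N1=(alive,v0) N3.N2=(alive,v0) N3.N3=(alive,v0)
Op 6: N1 marks N0=alive -> (alive,v2)
Op 7: gossip N3<->N0 -> N3.N0=(dead,v1) N3.N1=(alive,v0) N3.N2=(alive,v0) N3.N3=(alive,v0) | N0.N0=(dead,v1) N0.N1=(alive,v0) N0.N2=(alive,v0) N0.N3=(alive,v0)
Op 8: N3 marks N2=suspect -> (suspect,v1)
Op 9: N0 marks N1=dead -> (dead,v1)
Op 10: gossip N3<->N2 -> N3.N0=(dead,v1) N3.N1=(alive,v0) N3.N2=(suspect,v1) N3.N3=(alive,v0) | N2.N0=(dead,v1) N2.N1=(alive,v0) N2.N2=(suspect,v1) N2.N3=(alive,v0)
Op 11: gossip N0<->N1 -> N0.N0=(alive,v2) N0.N1=(dead,v1) N0.N2=(alive,v0) N0.N3=(alive,v0) | N1.N0=(alive,v2) N1.N1=(dead,v1) N1.N2=(alive,v0) N1.N3=(alive,v0)
Op 12: gossip N0<->N1 -> N0.N0=(alive,v2) N0.N1=(dead,v1) N0.N2=(alive,v0) N0.N3=(alive,v0) | N1.N0=(alive,v2) N1.N1=(dead,v1) N1.N2=(alive,v0) N1.N3=(alive,v0)

Answer: N0=alive,2 N1=dead,1 N2=alive,0 N3=alive,0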